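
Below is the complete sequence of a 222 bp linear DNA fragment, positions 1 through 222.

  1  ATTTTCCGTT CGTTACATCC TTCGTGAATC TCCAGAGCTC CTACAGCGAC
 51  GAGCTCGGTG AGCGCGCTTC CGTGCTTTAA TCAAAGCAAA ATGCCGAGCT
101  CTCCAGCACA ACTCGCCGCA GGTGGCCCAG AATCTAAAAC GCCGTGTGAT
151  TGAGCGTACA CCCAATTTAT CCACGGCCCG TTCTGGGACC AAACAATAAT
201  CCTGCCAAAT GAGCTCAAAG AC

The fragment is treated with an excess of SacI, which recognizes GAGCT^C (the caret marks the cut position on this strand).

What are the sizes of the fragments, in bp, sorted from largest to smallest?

SacI sites (GAGCTC) start at positions 35, 51, 96, 211.
SacI cuts after base 5 of each site (before the last base), so after positions 39, 55, 100, 215.
Linear molecule, 4 cuts → 5 fragments:
  1–39 → 39 bp
  40–55 → 16 bp
  56–100 → 45 bp
  101–215 → 115 bp
  216–222 → 7 bp
Sorted largest to smallest: 115, 45, 39, 16, 7 bp.

115, 45, 39, 16, 7 bp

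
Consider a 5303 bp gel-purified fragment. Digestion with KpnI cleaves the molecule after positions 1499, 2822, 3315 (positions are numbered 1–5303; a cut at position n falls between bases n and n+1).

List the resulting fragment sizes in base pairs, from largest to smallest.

Linear molecule, 3 cuts → 4 fragments:
  1499 − 0 = 1499 bp
  2822 − 1499 = 1323 bp
  3315 − 2822 = 493 bp
  5303 − 3315 = 1988 bp
Sorted largest to smallest: 1988, 1499, 1323, 493 bp.

1988, 1499, 1323, 493 bp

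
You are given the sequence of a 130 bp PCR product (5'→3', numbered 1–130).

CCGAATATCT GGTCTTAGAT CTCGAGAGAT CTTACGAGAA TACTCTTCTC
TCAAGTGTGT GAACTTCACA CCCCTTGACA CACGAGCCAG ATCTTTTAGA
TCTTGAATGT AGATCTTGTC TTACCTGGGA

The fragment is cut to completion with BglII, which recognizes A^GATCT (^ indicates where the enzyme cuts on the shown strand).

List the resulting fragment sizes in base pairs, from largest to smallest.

62, 19, 17, 13, 10, 9 bp

BglII sites (AGATCT) start at positions 17, 27, 89, 98, 111.
BglII cuts after the first base of each site, so after positions 17, 27, 89, 98, 111.
Linear molecule, 5 cuts → 6 fragments:
  1–17 → 17 bp
  18–27 → 10 bp
  28–89 → 62 bp
  90–98 → 9 bp
  99–111 → 13 bp
  112–130 → 19 bp
Sorted largest to smallest: 62, 19, 17, 13, 10, 9 bp.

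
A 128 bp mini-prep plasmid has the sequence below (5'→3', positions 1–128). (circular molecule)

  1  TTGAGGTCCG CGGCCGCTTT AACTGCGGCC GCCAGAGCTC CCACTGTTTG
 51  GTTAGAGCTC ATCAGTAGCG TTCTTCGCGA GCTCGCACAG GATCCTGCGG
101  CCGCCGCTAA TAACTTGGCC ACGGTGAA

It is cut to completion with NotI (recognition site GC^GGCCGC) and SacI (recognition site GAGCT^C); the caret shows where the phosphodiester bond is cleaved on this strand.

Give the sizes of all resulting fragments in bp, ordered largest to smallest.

41, 24, 20, 15, 15, 13 bp

NotI sites (GCGGCCGC) start at positions 10, 25, 97.
NotI cuts after base 2 of each site, so after positions 11, 26, 98.
SacI sites (GAGCTC) start at positions 35, 55, 79.
SacI cuts after base 5 of each site (before the last base), so after positions 39, 59, 83.
Combined cut positions: 11, 26, 39, 59, 83, 98.
Circular molecule, 6 cuts → 6 fragments:
  12–26 → 15 bp
  27–39 → 13 bp
  40–59 → 20 bp
  60–83 → 24 bp
  84–98 → 15 bp
  99–128 then 1–11 → 30 + 11 = 41 bp
Sorted largest to smallest: 41, 24, 20, 15, 15, 13 bp.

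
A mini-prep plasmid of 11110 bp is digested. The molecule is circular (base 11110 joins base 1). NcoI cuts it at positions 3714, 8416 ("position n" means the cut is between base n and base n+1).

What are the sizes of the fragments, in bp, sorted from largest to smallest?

Circular molecule, 2 cuts → 2 fragments:
  8416 − 3714 = 4702 bp
  wrap: 11110 − 8416 + 3714 = 6408 bp
Sorted largest to smallest: 6408, 4702 bp.

6408, 4702 bp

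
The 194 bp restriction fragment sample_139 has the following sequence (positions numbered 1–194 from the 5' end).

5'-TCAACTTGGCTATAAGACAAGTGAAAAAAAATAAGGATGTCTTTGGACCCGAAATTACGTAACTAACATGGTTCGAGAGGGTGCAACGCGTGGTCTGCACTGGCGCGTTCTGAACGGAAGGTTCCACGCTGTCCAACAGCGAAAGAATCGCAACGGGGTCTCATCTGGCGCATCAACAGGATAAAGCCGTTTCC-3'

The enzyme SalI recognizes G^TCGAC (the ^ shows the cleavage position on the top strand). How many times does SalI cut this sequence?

0

No occurrence of GTCGAC is present in the sequence.
SalI does not cut: 0 sites.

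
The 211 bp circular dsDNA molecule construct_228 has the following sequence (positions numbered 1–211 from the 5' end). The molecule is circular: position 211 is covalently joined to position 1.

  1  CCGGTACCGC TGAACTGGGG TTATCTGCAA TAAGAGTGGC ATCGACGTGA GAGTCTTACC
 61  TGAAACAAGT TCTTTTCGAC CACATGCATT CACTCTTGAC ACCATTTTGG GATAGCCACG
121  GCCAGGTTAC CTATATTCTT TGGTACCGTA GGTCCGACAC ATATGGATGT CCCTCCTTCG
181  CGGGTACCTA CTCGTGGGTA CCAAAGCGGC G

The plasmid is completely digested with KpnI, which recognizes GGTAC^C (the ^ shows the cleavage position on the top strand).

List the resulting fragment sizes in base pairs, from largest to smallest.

139, 41, 17, 14 bp

KpnI sites (GGTACC) start at positions 3, 142, 183, 197.
KpnI cuts after base 5 of each site (before the last base), so after positions 7, 146, 187, 201.
Circular molecule, 4 cuts → 4 fragments:
  8–146 → 139 bp
  147–187 → 41 bp
  188–201 → 14 bp
  202–211 then 1–7 → 10 + 7 = 17 bp
Sorted largest to smallest: 139, 41, 17, 14 bp.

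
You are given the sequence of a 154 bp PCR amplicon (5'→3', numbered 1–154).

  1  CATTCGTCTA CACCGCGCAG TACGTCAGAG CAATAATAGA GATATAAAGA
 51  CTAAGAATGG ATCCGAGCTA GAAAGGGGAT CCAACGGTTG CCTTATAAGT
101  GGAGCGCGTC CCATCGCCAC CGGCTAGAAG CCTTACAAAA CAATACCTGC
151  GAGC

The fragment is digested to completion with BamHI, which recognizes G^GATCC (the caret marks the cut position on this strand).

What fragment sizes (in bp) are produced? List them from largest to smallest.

BamHI sites (GGATCC) start at positions 59, 77.
BamHI cuts after the first base of each site, so after positions 59, 77.
Linear molecule, 2 cuts → 3 fragments:
  1–59 → 59 bp
  60–77 → 18 bp
  78–154 → 77 bp
Sorted largest to smallest: 77, 59, 18 bp.

77, 59, 18 bp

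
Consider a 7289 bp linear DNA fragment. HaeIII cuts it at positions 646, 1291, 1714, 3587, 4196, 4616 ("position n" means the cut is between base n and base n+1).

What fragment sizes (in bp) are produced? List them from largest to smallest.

2673, 1873, 646, 645, 609, 423, 420 bp

Linear molecule, 6 cuts → 7 fragments:
  646 − 0 = 646 bp
  1291 − 646 = 645 bp
  1714 − 1291 = 423 bp
  3587 − 1714 = 1873 bp
  4196 − 3587 = 609 bp
  4616 − 4196 = 420 bp
  7289 − 4616 = 2673 bp
Sorted largest to smallest: 2673, 1873, 646, 645, 609, 423, 420 bp.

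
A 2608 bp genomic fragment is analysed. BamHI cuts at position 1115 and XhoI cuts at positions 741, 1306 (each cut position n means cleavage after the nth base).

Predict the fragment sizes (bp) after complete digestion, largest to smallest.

Combined cut positions (sorted): 741, 1115, 1306.
Linear molecule, 3 cuts → 4 fragments:
  741 − 0 = 741 bp
  1115 − 741 = 374 bp
  1306 − 1115 = 191 bp
  2608 − 1306 = 1302 bp
Sorted largest to smallest: 1302, 741, 374, 191 bp.

1302, 741, 374, 191 bp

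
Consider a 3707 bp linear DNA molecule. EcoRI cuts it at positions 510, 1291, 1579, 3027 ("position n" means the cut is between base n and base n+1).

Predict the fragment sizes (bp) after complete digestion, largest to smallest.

1448, 781, 680, 510, 288 bp

Linear molecule, 4 cuts → 5 fragments:
  510 − 0 = 510 bp
  1291 − 510 = 781 bp
  1579 − 1291 = 288 bp
  3027 − 1579 = 1448 bp
  3707 − 3027 = 680 bp
Sorted largest to smallest: 1448, 781, 680, 510, 288 bp.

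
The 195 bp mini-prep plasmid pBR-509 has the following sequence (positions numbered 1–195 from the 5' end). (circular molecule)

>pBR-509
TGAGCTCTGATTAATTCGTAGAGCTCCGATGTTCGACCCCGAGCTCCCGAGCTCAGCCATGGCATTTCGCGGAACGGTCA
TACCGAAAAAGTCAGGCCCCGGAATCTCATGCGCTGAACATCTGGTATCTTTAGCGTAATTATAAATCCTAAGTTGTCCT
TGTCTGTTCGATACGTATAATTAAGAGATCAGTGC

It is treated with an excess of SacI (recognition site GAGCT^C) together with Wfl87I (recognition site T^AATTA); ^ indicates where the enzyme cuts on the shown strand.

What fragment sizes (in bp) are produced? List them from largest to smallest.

84, 41, 23, 20, 19, 8 bp

SacI sites (GAGCTC) start at positions 2, 21, 41, 49.
SacI cuts after base 5 of each site (before the last base), so after positions 6, 25, 45, 53.
Wfl87I sites (TAATTA) start at positions 137, 178.
Wfl87I cuts after the first base of each site, so after positions 137, 178.
Combined cut positions: 6, 25, 45, 53, 137, 178.
Circular molecule, 6 cuts → 6 fragments:
  7–25 → 19 bp
  26–45 → 20 bp
  46–53 → 8 bp
  54–137 → 84 bp
  138–178 → 41 bp
  179–195 then 1–6 → 17 + 6 = 23 bp
Sorted largest to smallest: 84, 41, 23, 20, 19, 8 bp.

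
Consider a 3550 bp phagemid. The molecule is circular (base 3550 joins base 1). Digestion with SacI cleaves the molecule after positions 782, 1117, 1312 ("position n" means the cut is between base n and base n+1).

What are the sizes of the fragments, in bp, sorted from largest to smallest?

Circular molecule, 3 cuts → 3 fragments:
  1117 − 782 = 335 bp
  1312 − 1117 = 195 bp
  wrap: 3550 − 1312 + 782 = 3020 bp
Sorted largest to smallest: 3020, 335, 195 bp.

3020, 335, 195 bp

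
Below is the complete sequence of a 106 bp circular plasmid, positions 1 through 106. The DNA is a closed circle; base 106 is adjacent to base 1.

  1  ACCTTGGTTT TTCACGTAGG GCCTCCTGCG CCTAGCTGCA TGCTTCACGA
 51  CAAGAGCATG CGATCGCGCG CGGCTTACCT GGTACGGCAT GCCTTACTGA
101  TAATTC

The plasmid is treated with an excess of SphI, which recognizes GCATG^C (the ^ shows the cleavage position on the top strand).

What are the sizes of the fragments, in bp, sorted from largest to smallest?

SphI sites (GCATGC) start at positions 38, 56, 87.
SphI cuts after base 5 of each site (before the last base), so after positions 42, 60, 91.
Circular molecule, 3 cuts → 3 fragments:
  43–60 → 18 bp
  61–91 → 31 bp
  92–106 then 1–42 → 15 + 42 = 57 bp
Sorted largest to smallest: 57, 31, 18 bp.

57, 31, 18 bp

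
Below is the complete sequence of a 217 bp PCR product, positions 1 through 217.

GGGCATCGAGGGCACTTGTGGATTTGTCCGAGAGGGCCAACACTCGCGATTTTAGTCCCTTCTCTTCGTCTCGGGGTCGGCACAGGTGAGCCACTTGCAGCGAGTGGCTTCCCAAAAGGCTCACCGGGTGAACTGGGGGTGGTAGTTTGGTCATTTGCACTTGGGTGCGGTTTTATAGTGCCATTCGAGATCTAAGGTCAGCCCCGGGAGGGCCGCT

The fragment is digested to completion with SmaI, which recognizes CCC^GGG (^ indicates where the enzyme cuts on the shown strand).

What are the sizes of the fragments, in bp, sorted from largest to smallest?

205, 12 bp

The SmaI site (CCCGGG) starts at position 203.
SmaI cuts after base 3 of each site, so after position 205.
Linear molecule, 1 cut → 2 fragments:
  1–205 → 205 bp
  206–217 → 12 bp
Sorted largest to smallest: 205, 12 bp.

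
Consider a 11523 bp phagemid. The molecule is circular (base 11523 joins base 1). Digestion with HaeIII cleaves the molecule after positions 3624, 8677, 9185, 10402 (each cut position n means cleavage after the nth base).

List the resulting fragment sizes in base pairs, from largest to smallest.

Circular molecule, 4 cuts → 4 fragments:
  8677 − 3624 = 5053 bp
  9185 − 8677 = 508 bp
  10402 − 9185 = 1217 bp
  wrap: 11523 − 10402 + 3624 = 4745 bp
Sorted largest to smallest: 5053, 4745, 1217, 508 bp.

5053, 4745, 1217, 508 bp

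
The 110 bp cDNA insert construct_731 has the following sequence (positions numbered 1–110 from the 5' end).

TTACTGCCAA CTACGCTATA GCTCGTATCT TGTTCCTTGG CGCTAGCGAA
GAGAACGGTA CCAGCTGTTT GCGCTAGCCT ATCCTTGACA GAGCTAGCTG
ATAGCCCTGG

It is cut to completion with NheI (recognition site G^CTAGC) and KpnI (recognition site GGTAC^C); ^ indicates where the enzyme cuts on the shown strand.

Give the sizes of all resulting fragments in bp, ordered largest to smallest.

42, 20, 19, 17, 12 bp

NheI sites (GCTAGC) start at positions 42, 73, 93.
NheI cuts after the first base of each site, so after positions 42, 73, 93.
The KpnI site (GGTACC) starts at position 57.
KpnI cuts after base 5 of each site (before the last base), so after position 61.
Combined cut positions: 42, 61, 73, 93.
Linear molecule, 4 cuts → 5 fragments:
  1–42 → 42 bp
  43–61 → 19 bp
  62–73 → 12 bp
  74–93 → 20 bp
  94–110 → 17 bp
Sorted largest to smallest: 42, 20, 19, 17, 12 bp.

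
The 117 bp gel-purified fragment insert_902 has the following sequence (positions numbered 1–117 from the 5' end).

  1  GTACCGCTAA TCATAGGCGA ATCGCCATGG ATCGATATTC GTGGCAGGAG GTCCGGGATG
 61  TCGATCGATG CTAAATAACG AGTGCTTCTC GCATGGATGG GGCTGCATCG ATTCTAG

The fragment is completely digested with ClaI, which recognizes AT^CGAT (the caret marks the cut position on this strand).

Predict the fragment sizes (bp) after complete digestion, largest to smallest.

ClaI sites (ATCGAT) start at positions 31, 64, 107.
ClaI cuts after base 2 of each site, so after positions 32, 65, 108.
Linear molecule, 3 cuts → 4 fragments:
  1–32 → 32 bp
  33–65 → 33 bp
  66–108 → 43 bp
  109–117 → 9 bp
Sorted largest to smallest: 43, 33, 32, 9 bp.

43, 33, 32, 9 bp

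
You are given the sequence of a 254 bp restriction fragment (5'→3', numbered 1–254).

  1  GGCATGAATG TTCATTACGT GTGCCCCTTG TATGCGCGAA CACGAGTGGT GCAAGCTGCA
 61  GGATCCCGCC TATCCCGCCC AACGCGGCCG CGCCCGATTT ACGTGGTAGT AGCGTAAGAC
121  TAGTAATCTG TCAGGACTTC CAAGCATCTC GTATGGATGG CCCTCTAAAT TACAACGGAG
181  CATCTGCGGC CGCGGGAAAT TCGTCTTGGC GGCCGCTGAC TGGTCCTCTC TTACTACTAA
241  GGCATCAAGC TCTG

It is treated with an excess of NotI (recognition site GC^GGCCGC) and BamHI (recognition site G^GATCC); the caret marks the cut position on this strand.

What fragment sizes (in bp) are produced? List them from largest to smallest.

NotI sites (GCGGCCGC) start at positions 84, 186, 209.
NotI cuts after base 2 of each site, so after positions 85, 187, 210.
The BamHI site (GGATCC) starts at position 61.
BamHI cuts after the first base of each site, so after position 61.
Combined cut positions: 61, 85, 187, 210.
Linear molecule, 4 cuts → 5 fragments:
  1–61 → 61 bp
  62–85 → 24 bp
  86–187 → 102 bp
  188–210 → 23 bp
  211–254 → 44 bp
Sorted largest to smallest: 102, 61, 44, 24, 23 bp.

102, 61, 44, 24, 23 bp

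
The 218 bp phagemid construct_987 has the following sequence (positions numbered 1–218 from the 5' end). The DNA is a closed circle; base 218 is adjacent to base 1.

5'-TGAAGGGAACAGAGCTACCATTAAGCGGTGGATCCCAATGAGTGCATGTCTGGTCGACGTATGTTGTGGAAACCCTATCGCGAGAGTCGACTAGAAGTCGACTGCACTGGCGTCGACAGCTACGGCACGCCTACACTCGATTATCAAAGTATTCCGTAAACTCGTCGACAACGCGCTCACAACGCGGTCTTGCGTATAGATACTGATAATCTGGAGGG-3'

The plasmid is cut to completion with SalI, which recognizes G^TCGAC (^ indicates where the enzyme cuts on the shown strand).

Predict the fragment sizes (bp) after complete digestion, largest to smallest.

107, 52, 33, 15, 11 bp

SalI sites (GTCGAC) start at positions 53, 86, 97, 112, 164.
SalI cuts after the first base of each site, so after positions 53, 86, 97, 112, 164.
Circular molecule, 5 cuts → 5 fragments:
  54–86 → 33 bp
  87–97 → 11 bp
  98–112 → 15 bp
  113–164 → 52 bp
  165–218 then 1–53 → 54 + 53 = 107 bp
Sorted largest to smallest: 107, 52, 33, 15, 11 bp.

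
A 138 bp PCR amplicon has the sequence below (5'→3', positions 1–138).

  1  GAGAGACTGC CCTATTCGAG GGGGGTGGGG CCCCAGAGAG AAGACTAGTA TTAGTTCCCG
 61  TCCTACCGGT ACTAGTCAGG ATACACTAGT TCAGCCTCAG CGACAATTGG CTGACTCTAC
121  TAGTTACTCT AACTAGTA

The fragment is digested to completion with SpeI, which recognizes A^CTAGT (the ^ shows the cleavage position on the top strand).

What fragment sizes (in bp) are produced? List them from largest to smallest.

44, 34, 27, 14, 13, 6 bp

SpeI sites (ACTAGT) start at positions 44, 71, 85, 119, 132.
SpeI cuts after the first base of each site, so after positions 44, 71, 85, 119, 132.
Linear molecule, 5 cuts → 6 fragments:
  1–44 → 44 bp
  45–71 → 27 bp
  72–85 → 14 bp
  86–119 → 34 bp
  120–132 → 13 bp
  133–138 → 6 bp
Sorted largest to smallest: 44, 34, 27, 14, 13, 6 bp.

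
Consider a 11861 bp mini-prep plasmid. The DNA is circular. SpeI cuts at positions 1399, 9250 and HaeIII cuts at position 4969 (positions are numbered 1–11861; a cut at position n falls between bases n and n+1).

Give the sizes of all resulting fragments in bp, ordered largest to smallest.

Combined cut positions (sorted): 1399, 4969, 9250.
Circular molecule, 3 cuts → 3 fragments:
  4969 − 1399 = 3570 bp
  9250 − 4969 = 4281 bp
  wrap: 11861 − 9250 + 1399 = 4010 bp
Sorted largest to smallest: 4281, 4010, 3570 bp.

4281, 4010, 3570 bp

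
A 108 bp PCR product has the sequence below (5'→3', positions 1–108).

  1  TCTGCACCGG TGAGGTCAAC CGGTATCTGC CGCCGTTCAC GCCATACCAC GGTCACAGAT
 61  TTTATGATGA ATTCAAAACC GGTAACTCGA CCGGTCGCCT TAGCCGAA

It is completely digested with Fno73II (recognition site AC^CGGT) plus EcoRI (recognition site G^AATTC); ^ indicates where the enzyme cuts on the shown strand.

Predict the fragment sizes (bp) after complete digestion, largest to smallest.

49, 17, 13, 12, 10, 7 bp

Fno73II sites (ACCGGT) start at positions 6, 19, 78, 90.
Fno73II cuts after base 2 of each site, so after positions 7, 20, 79, 91.
The EcoRI site (GAATTC) starts at position 69.
EcoRI cuts after the first base of each site, so after position 69.
Combined cut positions: 7, 20, 69, 79, 91.
Linear molecule, 5 cuts → 6 fragments:
  1–7 → 7 bp
  8–20 → 13 bp
  21–69 → 49 bp
  70–79 → 10 bp
  80–91 → 12 bp
  92–108 → 17 bp
Sorted largest to smallest: 49, 17, 13, 12, 10, 7 bp.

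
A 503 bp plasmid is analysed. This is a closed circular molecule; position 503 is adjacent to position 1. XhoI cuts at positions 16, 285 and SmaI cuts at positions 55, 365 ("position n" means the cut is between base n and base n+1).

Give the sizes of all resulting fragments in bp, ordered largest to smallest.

Combined cut positions (sorted): 16, 55, 285, 365.
Circular molecule, 4 cuts → 4 fragments:
  55 − 16 = 39 bp
  285 − 55 = 230 bp
  365 − 285 = 80 bp
  wrap: 503 − 365 + 16 = 154 bp
Sorted largest to smallest: 230, 154, 80, 39 bp.

230, 154, 80, 39 bp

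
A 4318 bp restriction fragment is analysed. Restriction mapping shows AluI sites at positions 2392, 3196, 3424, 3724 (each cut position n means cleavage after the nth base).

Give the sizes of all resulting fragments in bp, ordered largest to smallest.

Linear molecule, 4 cuts → 5 fragments:
  2392 − 0 = 2392 bp
  3196 − 2392 = 804 bp
  3424 − 3196 = 228 bp
  3724 − 3424 = 300 bp
  4318 − 3724 = 594 bp
Sorted largest to smallest: 2392, 804, 594, 300, 228 bp.

2392, 804, 594, 300, 228 bp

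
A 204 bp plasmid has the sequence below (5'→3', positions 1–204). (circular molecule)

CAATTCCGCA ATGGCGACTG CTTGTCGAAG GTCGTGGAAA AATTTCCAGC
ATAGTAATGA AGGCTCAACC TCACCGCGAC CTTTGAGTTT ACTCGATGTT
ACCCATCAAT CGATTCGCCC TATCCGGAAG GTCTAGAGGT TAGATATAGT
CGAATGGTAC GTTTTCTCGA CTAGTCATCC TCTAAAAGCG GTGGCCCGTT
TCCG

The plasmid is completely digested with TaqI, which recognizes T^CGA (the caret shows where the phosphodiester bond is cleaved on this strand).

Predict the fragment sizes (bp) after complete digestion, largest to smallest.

TaqI sites (TCGA) start at positions 25, 93, 110, 150, 167.
TaqI cuts after the first base of each site, so after positions 25, 93, 110, 150, 167.
Circular molecule, 5 cuts → 5 fragments:
  26–93 → 68 bp
  94–110 → 17 bp
  111–150 → 40 bp
  151–167 → 17 bp
  168–204 then 1–25 → 37 + 25 = 62 bp
Sorted largest to smallest: 68, 62, 40, 17, 17 bp.

68, 62, 40, 17, 17 bp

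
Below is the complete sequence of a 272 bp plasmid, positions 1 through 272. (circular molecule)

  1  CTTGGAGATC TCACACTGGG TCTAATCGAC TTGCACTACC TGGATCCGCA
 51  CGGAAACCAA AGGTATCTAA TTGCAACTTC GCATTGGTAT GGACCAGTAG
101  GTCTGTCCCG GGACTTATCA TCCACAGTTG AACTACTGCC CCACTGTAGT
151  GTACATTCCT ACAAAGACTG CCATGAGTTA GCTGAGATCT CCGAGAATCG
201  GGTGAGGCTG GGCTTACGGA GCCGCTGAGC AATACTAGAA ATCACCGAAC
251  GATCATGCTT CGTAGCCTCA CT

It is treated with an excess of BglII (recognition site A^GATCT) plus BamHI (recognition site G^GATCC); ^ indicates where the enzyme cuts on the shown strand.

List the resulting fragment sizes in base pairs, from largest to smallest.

BglII sites (AGATCT) start at positions 6, 185.
BglII cuts after the first base of each site, so after positions 6, 185.
The BamHI site (GGATCC) starts at position 42.
BamHI cuts after the first base of each site, so after position 42.
Combined cut positions: 6, 42, 185.
Circular molecule, 3 cuts → 3 fragments:
  7–42 → 36 bp
  43–185 → 143 bp
  186–272 then 1–6 → 87 + 6 = 93 bp
Sorted largest to smallest: 143, 93, 36 bp.

143, 93, 36 bp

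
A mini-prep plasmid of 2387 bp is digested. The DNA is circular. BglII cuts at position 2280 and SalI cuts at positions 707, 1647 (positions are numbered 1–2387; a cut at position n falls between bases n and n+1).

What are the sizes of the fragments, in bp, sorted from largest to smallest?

Combined cut positions (sorted): 707, 1647, 2280.
Circular molecule, 3 cuts → 3 fragments:
  1647 − 707 = 940 bp
  2280 − 1647 = 633 bp
  wrap: 2387 − 2280 + 707 = 814 bp
Sorted largest to smallest: 940, 814, 633 bp.

940, 814, 633 bp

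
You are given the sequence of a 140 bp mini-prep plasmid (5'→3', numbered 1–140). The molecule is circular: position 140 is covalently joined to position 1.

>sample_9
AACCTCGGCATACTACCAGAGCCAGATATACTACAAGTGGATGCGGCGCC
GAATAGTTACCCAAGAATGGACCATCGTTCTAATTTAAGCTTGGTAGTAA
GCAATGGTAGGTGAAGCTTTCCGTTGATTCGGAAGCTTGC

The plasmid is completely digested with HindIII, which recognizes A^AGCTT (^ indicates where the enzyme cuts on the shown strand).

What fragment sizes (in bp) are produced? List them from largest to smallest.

HindIII sites (AAGCTT) start at positions 87, 114, 133.
HindIII cuts after the first base of each site, so after positions 87, 114, 133.
Circular molecule, 3 cuts → 3 fragments:
  88–114 → 27 bp
  115–133 → 19 bp
  134–140 then 1–87 → 7 + 87 = 94 bp
Sorted largest to smallest: 94, 27, 19 bp.

94, 27, 19 bp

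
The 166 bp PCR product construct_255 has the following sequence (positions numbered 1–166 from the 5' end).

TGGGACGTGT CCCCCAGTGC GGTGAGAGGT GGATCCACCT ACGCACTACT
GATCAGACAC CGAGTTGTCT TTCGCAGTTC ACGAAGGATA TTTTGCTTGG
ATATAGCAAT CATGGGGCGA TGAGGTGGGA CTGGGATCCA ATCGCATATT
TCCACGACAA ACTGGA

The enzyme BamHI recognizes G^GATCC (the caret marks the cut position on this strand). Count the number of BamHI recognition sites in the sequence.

2

GGATCC occurs starting at positions 31, 134.
BamHI cuts at 2 sites.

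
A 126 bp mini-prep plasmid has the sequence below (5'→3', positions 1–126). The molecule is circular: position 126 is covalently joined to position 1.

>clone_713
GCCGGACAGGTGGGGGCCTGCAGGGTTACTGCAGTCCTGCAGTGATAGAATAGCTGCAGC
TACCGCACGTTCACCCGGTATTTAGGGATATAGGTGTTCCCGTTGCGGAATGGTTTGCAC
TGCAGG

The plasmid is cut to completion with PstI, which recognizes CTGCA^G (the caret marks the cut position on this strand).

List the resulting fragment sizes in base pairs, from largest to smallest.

PstI sites (CTGCAG) start at positions 18, 29, 37, 54, 120.
PstI cuts after base 5 of each site (before the last base), so after positions 22, 33, 41, 58, 124.
Circular molecule, 5 cuts → 5 fragments:
  23–33 → 11 bp
  34–41 → 8 bp
  42–58 → 17 bp
  59–124 → 66 bp
  125–126 then 1–22 → 2 + 22 = 24 bp
Sorted largest to smallest: 66, 24, 17, 11, 8 bp.

66, 24, 17, 11, 8 bp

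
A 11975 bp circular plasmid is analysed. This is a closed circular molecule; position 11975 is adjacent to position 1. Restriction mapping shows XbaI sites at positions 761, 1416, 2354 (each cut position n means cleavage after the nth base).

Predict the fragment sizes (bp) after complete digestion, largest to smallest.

Circular molecule, 3 cuts → 3 fragments:
  1416 − 761 = 655 bp
  2354 − 1416 = 938 bp
  wrap: 11975 − 2354 + 761 = 10382 bp
Sorted largest to smallest: 10382, 938, 655 bp.

10382, 938, 655 bp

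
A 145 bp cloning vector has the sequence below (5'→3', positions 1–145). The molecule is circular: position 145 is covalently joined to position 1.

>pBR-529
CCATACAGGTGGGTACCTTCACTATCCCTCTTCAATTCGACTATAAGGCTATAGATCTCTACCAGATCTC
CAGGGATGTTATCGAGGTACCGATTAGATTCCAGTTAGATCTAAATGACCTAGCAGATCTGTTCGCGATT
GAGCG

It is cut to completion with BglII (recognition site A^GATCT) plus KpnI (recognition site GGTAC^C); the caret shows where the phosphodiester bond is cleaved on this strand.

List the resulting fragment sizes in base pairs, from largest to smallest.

37, 36, 26, 18, 17, 11 bp

BglII sites (AGATCT) start at positions 53, 64, 107, 125.
BglII cuts after the first base of each site, so after positions 53, 64, 107, 125.
KpnI sites (GGTACC) start at positions 12, 86.
KpnI cuts after base 5 of each site (before the last base), so after positions 16, 90.
Combined cut positions: 16, 53, 64, 90, 107, 125.
Circular molecule, 6 cuts → 6 fragments:
  17–53 → 37 bp
  54–64 → 11 bp
  65–90 → 26 bp
  91–107 → 17 bp
  108–125 → 18 bp
  126–145 then 1–16 → 20 + 16 = 36 bp
Sorted largest to smallest: 37, 36, 26, 18, 17, 11 bp.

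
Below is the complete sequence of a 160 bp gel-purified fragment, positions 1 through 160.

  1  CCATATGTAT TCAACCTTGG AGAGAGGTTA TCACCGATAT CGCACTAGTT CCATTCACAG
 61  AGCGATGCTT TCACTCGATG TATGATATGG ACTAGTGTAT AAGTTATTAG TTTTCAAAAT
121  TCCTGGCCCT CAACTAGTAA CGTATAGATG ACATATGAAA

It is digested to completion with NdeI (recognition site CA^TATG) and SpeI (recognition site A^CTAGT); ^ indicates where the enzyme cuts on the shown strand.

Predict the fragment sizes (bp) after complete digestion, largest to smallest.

NdeI sites (CATATG) start at positions 2, 152.
NdeI cuts after base 2 of each site, so after positions 3, 153.
SpeI sites (ACTAGT) start at positions 44, 91, 133.
SpeI cuts after the first base of each site, so after positions 44, 91, 133.
Combined cut positions: 3, 44, 91, 133, 153.
Linear molecule, 5 cuts → 6 fragments:
  1–3 → 3 bp
  4–44 → 41 bp
  45–91 → 47 bp
  92–133 → 42 bp
  134–153 → 20 bp
  154–160 → 7 bp
Sorted largest to smallest: 47, 42, 41, 20, 7, 3 bp.

47, 42, 41, 20, 7, 3 bp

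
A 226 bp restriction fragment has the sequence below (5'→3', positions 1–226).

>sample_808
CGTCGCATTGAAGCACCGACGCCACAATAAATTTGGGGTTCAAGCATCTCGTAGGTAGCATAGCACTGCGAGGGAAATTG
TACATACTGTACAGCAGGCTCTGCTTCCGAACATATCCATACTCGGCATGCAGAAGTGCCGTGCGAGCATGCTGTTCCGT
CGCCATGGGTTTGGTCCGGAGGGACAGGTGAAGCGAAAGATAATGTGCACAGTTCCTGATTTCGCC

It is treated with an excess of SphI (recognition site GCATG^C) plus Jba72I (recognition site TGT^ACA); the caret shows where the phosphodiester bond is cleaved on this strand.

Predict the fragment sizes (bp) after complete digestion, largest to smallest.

SphI sites (GCATGC) start at positions 126, 147.
SphI cuts after base 5 of each site (before the last base), so after positions 130, 151.
Jba72I sites (TGTACA) start at positions 79, 88.
Jba72I cuts after base 3 of each site, so after positions 81, 90.
Combined cut positions: 81, 90, 130, 151.
Linear molecule, 4 cuts → 5 fragments:
  1–81 → 81 bp
  82–90 → 9 bp
  91–130 → 40 bp
  131–151 → 21 bp
  152–226 → 75 bp
Sorted largest to smallest: 81, 75, 40, 21, 9 bp.

81, 75, 40, 21, 9 bp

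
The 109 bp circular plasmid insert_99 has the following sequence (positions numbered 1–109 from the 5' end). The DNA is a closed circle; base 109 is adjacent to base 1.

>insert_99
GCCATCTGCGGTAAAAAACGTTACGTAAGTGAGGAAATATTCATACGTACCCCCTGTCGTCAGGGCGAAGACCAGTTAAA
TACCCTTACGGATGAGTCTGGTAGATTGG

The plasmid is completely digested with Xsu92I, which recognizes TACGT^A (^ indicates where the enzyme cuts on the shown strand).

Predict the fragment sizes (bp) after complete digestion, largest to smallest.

Xsu92I sites (TACGTA) start at positions 22, 44.
Xsu92I cuts after base 5 of each site (before the last base), so after positions 26, 48.
Circular molecule, 2 cuts → 2 fragments:
  27–48 → 22 bp
  49–109 then 1–26 → 61 + 26 = 87 bp
Sorted largest to smallest: 87, 22 bp.

87, 22 bp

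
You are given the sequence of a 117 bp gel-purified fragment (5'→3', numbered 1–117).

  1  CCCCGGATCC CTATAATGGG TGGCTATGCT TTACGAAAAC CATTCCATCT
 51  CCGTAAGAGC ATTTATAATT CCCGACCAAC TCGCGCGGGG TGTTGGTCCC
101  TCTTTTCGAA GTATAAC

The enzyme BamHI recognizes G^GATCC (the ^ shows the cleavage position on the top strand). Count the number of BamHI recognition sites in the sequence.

GGATCC occurs starting at position 5.
BamHI cuts at 1 site.

1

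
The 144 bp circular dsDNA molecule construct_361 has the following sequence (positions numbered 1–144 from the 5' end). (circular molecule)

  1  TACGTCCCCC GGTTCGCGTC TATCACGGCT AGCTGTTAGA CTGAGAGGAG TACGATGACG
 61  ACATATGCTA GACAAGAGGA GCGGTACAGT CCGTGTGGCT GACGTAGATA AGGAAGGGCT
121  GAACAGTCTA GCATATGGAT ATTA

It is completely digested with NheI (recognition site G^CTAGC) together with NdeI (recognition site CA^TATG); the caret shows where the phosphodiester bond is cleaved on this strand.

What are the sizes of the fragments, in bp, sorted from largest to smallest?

70, 39, 35 bp

The NheI site (GCTAGC) starts at position 28.
NheI cuts after the first base of each site, so after position 28.
NdeI sites (CATATG) start at positions 62, 132.
NdeI cuts after base 2 of each site, so after positions 63, 133.
Combined cut positions: 28, 63, 133.
Circular molecule, 3 cuts → 3 fragments:
  29–63 → 35 bp
  64–133 → 70 bp
  134–144 then 1–28 → 11 + 28 = 39 bp
Sorted largest to smallest: 70, 39, 35 bp.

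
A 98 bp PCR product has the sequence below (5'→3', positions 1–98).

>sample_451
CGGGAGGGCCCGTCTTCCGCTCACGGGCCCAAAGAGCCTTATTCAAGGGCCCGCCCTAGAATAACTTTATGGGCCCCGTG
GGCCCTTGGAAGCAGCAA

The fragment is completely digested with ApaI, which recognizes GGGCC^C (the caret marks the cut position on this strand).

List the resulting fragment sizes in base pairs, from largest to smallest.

24, 22, 19, 14, 10, 9 bp

ApaI sites (GGGCCC) start at positions 6, 25, 47, 71, 80.
ApaI cuts after base 5 of each site (before the last base), so after positions 10, 29, 51, 75, 84.
Linear molecule, 5 cuts → 6 fragments:
  1–10 → 10 bp
  11–29 → 19 bp
  30–51 → 22 bp
  52–75 → 24 bp
  76–84 → 9 bp
  85–98 → 14 bp
Sorted largest to smallest: 24, 22, 19, 14, 10, 9 bp.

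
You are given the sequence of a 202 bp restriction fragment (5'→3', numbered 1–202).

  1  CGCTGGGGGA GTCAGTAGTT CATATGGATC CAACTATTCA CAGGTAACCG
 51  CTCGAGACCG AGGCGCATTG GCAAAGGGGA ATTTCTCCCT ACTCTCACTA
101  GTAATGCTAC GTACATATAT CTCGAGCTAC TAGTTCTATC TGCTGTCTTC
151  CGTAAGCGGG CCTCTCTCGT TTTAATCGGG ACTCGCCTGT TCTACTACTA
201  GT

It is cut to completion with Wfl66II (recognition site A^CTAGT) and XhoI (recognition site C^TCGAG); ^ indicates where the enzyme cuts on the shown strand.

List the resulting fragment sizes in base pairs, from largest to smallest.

Wfl66II sites (ACTAGT) start at positions 97, 129, 197.
Wfl66II cuts after the first base of each site, so after positions 97, 129, 197.
XhoI sites (CTCGAG) start at positions 51, 121.
XhoI cuts after the first base of each site, so after positions 51, 121.
Combined cut positions: 51, 97, 121, 129, 197.
Linear molecule, 5 cuts → 6 fragments:
  1–51 → 51 bp
  52–97 → 46 bp
  98–121 → 24 bp
  122–129 → 8 bp
  130–197 → 68 bp
  198–202 → 5 bp
Sorted largest to smallest: 68, 51, 46, 24, 8, 5 bp.

68, 51, 46, 24, 8, 5 bp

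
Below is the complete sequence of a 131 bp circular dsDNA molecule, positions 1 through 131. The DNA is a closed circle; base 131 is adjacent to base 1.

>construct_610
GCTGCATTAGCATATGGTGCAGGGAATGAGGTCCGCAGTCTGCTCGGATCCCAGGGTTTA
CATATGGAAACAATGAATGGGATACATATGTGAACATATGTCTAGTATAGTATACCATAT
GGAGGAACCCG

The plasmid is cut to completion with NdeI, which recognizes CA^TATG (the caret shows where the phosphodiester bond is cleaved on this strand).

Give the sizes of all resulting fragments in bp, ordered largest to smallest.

NdeI sites (CATATG) start at positions 11, 61, 85, 95, 116.
NdeI cuts after base 2 of each site, so after positions 12, 62, 86, 96, 117.
Circular molecule, 5 cuts → 5 fragments:
  13–62 → 50 bp
  63–86 → 24 bp
  87–96 → 10 bp
  97–117 → 21 bp
  118–131 then 1–12 → 14 + 12 = 26 bp
Sorted largest to smallest: 50, 26, 24, 21, 10 bp.

50, 26, 24, 21, 10 bp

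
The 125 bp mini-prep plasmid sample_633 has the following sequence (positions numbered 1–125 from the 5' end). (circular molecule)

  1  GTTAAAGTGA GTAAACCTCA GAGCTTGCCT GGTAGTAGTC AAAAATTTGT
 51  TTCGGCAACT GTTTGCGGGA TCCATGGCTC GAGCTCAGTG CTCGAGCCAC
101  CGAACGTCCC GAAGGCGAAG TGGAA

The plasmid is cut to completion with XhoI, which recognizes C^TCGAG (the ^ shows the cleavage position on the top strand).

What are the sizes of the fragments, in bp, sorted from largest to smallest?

112, 13 bp

XhoI sites (CTCGAG) start at positions 78, 91.
XhoI cuts after the first base of each site, so after positions 78, 91.
Circular molecule, 2 cuts → 2 fragments:
  79–91 → 13 bp
  92–125 then 1–78 → 34 + 78 = 112 bp
Sorted largest to smallest: 112, 13 bp.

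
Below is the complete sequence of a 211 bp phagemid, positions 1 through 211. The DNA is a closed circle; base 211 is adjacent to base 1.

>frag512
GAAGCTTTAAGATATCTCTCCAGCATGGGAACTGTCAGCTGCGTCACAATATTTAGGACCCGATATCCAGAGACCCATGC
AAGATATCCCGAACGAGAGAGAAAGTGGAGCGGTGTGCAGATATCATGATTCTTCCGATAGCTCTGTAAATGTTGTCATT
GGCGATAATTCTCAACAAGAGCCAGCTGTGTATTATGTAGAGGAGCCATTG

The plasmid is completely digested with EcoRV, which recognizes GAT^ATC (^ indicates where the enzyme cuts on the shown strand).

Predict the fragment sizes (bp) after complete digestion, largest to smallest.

EcoRV sites (GATATC) start at positions 11, 62, 83, 120.
EcoRV cuts after base 3 of each site, so after positions 13, 64, 85, 122.
Circular molecule, 4 cuts → 4 fragments:
  14–64 → 51 bp
  65–85 → 21 bp
  86–122 → 37 bp
  123–211 then 1–13 → 89 + 13 = 102 bp
Sorted largest to smallest: 102, 51, 37, 21 bp.

102, 51, 37, 21 bp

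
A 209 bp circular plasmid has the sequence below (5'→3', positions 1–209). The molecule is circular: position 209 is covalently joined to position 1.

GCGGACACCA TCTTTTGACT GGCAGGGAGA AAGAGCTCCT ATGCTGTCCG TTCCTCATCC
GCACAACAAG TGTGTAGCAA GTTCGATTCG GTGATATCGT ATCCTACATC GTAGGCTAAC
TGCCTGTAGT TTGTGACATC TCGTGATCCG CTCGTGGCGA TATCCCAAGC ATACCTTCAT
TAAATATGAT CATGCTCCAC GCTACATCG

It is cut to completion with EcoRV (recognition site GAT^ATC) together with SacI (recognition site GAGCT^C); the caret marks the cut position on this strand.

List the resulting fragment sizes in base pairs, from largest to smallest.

85, 66, 58 bp

EcoRV sites (GATATC) start at positions 93, 159.
EcoRV cuts after base 3 of each site, so after positions 95, 161.
The SacI site (GAGCTC) starts at position 33.
SacI cuts after base 5 of each site (before the last base), so after position 37.
Combined cut positions: 37, 95, 161.
Circular molecule, 3 cuts → 3 fragments:
  38–95 → 58 bp
  96–161 → 66 bp
  162–209 then 1–37 → 48 + 37 = 85 bp
Sorted largest to smallest: 85, 66, 58 bp.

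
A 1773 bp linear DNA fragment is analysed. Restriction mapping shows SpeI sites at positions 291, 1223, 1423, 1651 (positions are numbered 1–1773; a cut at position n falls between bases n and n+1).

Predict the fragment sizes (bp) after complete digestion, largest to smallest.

Linear molecule, 4 cuts → 5 fragments:
  291 − 0 = 291 bp
  1223 − 291 = 932 bp
  1423 − 1223 = 200 bp
  1651 − 1423 = 228 bp
  1773 − 1651 = 122 bp
Sorted largest to smallest: 932, 291, 228, 200, 122 bp.

932, 291, 228, 200, 122 bp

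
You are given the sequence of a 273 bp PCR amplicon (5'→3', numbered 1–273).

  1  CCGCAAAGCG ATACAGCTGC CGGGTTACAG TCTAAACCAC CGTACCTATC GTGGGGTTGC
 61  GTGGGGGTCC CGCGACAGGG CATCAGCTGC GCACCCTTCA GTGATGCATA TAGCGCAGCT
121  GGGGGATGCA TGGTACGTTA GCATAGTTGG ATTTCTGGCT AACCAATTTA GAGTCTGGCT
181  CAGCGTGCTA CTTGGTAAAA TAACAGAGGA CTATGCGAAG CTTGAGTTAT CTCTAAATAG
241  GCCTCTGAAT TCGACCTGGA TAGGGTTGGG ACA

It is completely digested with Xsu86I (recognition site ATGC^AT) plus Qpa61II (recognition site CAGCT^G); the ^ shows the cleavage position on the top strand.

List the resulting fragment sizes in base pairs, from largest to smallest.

Xsu86I sites (ATGCAT) start at positions 104, 126.
Xsu86I cuts after base 4 of each site, so after positions 107, 129.
Qpa61II sites (CAGCTG) start at positions 14, 84, 116.
Qpa61II cuts after base 5 of each site (before the last base), so after positions 18, 88, 120.
Combined cut positions: 18, 88, 107, 120, 129.
Linear molecule, 5 cuts → 6 fragments:
  1–18 → 18 bp
  19–88 → 70 bp
  89–107 → 19 bp
  108–120 → 13 bp
  121–129 → 9 bp
  130–273 → 144 bp
Sorted largest to smallest: 144, 70, 19, 18, 13, 9 bp.

144, 70, 19, 18, 13, 9 bp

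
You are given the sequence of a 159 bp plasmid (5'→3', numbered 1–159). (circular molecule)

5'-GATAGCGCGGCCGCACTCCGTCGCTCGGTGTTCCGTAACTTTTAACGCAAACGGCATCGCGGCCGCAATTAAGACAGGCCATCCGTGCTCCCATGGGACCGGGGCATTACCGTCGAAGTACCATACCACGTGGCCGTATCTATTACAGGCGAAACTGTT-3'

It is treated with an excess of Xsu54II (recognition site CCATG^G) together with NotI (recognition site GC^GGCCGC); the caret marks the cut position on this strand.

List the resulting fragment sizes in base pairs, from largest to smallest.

The Xsu54II site (CCATGG) starts at position 91.
Xsu54II cuts after base 5 of each site (before the last base), so after position 95.
NotI sites (GCGGCCGC) start at positions 7, 59.
NotI cuts after base 2 of each site, so after positions 8, 60.
Combined cut positions: 8, 60, 95.
Circular molecule, 3 cuts → 3 fragments:
  9–60 → 52 bp
  61–95 → 35 bp
  96–159 then 1–8 → 64 + 8 = 72 bp
Sorted largest to smallest: 72, 52, 35 bp.

72, 52, 35 bp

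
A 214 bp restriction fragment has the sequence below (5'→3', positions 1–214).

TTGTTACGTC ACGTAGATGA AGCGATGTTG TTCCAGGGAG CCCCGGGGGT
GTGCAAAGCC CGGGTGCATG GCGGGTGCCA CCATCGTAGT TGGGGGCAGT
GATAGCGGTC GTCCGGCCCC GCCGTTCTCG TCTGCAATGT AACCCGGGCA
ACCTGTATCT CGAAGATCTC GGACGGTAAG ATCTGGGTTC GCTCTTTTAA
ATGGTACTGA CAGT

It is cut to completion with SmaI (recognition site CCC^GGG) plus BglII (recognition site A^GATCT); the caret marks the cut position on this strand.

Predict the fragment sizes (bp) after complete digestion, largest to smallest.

SmaI sites (CCCGGG) start at positions 42, 59, 143.
SmaI cuts after base 3 of each site, so after positions 44, 61, 145.
BglII sites (AGATCT) start at positions 164, 179.
BglII cuts after the first base of each site, so after positions 164, 179.
Combined cut positions: 44, 61, 145, 164, 179.
Linear molecule, 5 cuts → 6 fragments:
  1–44 → 44 bp
  45–61 → 17 bp
  62–145 → 84 bp
  146–164 → 19 bp
  165–179 → 15 bp
  180–214 → 35 bp
Sorted largest to smallest: 84, 44, 35, 19, 17, 15 bp.

84, 44, 35, 19, 17, 15 bp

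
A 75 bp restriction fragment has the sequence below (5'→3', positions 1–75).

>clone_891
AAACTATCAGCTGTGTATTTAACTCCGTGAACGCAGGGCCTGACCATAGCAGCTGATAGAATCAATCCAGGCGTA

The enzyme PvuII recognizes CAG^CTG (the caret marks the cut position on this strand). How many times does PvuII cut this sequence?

2

CAGCTG occurs starting at positions 8, 50.
PvuII cuts at 2 sites.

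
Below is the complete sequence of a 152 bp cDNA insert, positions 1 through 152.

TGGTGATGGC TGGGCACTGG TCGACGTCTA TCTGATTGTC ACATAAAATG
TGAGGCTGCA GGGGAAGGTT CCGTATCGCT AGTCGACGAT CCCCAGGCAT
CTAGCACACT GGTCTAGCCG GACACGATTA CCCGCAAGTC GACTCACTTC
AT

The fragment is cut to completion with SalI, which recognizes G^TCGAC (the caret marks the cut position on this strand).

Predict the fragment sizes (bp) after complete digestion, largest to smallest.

SalI sites (GTCGAC) start at positions 20, 82, 138.
SalI cuts after the first base of each site, so after positions 20, 82, 138.
Linear molecule, 3 cuts → 4 fragments:
  1–20 → 20 bp
  21–82 → 62 bp
  83–138 → 56 bp
  139–152 → 14 bp
Sorted largest to smallest: 62, 56, 20, 14 bp.

62, 56, 20, 14 bp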